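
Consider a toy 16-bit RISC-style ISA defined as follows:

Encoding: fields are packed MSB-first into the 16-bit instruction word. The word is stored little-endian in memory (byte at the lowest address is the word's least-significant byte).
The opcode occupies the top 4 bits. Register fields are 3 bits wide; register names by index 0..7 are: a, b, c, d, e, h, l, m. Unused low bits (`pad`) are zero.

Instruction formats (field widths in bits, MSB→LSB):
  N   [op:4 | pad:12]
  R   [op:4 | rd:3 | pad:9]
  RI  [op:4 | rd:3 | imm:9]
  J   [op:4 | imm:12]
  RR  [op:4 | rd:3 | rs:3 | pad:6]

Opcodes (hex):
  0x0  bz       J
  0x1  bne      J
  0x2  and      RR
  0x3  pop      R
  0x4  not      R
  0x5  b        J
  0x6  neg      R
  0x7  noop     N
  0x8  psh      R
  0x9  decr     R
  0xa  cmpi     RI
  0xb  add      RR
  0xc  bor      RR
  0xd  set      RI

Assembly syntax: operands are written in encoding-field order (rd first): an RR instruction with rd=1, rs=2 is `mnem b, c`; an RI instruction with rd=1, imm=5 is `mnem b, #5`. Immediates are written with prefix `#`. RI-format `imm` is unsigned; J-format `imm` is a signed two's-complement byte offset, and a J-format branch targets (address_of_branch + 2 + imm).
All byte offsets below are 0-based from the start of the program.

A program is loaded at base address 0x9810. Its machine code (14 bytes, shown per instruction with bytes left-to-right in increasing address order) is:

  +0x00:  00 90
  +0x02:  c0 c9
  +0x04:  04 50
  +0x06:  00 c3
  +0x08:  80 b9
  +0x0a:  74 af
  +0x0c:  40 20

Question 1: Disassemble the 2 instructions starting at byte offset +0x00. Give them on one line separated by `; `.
[00] 00 90 → 0x9000
  top 4b → 0x9 → decr [R]
  rd@[11:9]=0x0 ⇒ a
[02] c0 c9 → 0xc9c0
  top 4b → 0xc → bor [RR]
  rd@[11:9]=0x4 ⇒ e
  rs@[8:6]=0x7 ⇒ m

decr a; bor e, m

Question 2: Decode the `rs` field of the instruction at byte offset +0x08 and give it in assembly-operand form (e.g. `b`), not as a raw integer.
+0x08: 80 b9 ⇒ word 0xb980 (little)
  op=0xb980>>12=0xb ⇒ add (RR)
  rd@[11:9]=0x4 ⇒ e
  rs@[8:6]=0x6 ⇒ l

l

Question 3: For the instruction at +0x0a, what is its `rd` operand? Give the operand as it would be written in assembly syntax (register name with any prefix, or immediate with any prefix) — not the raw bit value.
m

off 0x0a: read 74 af as little → 0xaf74
  top 4b → 0xa → cmpi [RI]
  rd@[11:9]=0x7 ⇒ m
  imm@[8:0]=0x174 ⇒ #372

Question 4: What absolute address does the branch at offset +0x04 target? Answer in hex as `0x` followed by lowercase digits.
+0x04: 04 50 ⇒ word 0x5004 (little)
  top 4b → 0x5 → b [J]
  [11:0] imm=4 = #4
  target = base 0x9810 + off 0x04 + 2 + imm 4 = 0x981a

0x981a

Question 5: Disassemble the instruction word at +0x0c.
and a, b

+0x0c: 40 20 ⇒ word 0x2040 (little)
  top 4b → 0x2 → and [RR]
  rd: (w>>9)&0x7=0x0 → a
  rs: (w>>6)&0x7=0x1 → b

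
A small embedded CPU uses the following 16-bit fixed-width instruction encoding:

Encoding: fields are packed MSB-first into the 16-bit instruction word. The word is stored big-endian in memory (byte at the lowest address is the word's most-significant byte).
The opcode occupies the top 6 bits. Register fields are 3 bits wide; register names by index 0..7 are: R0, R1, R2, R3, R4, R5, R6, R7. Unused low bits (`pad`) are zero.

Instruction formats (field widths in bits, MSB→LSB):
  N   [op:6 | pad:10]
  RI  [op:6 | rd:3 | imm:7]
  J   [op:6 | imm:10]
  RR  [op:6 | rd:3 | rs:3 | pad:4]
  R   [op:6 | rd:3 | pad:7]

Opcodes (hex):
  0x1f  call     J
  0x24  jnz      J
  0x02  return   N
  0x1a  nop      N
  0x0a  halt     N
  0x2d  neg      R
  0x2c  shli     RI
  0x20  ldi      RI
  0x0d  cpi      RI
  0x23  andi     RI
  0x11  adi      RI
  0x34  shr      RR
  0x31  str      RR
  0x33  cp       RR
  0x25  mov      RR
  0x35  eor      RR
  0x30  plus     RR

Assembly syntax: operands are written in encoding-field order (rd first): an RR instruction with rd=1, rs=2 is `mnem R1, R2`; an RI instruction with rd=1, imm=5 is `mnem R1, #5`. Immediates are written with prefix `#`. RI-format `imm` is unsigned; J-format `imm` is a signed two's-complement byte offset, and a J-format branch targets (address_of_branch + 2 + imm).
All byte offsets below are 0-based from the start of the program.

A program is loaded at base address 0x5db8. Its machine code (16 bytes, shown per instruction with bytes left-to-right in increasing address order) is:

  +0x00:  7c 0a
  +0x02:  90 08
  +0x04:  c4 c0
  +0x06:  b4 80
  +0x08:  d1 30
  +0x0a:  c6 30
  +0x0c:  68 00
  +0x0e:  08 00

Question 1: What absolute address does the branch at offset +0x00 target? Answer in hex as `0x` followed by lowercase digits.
0x5dc4

+0x00: 7c 0a ⇒ word 0x7c0a (big)
  opcode bits[15:10]=0x1f: call/J
  imm: (w>>0)&0x3ff=0xa → #10
  target = base 0x5db8 + off 0x00 + 2 + imm 10 = 0x5dc4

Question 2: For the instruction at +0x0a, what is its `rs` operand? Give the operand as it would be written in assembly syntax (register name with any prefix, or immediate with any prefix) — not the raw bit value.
[0a] c6 30 → 0xc630
  top 6b → 0x31 → str [RR]
  rd: (w>>7)&0x7=0x4 → R4
  rs: (w>>4)&0x7=0x3 → R3

R3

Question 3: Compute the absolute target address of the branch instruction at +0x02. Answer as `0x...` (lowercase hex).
[02] 90 08 → 0x9008
  opcode bits[15:10]=0x24: jnz/J
  imm: (w>>0)&0x3ff=0x8 → #8
  target = base 0x5db8 + off 0x02 + 2 + imm 8 = 0x5dc4

0x5dc4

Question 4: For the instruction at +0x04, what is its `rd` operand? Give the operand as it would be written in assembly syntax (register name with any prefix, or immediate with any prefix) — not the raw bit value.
R1

off 0x04: read c4 c0 as big → 0xc4c0
  opcode bits[15:10]=0x31: str/RR
  rd@[9:7]=0x1 ⇒ R1
  rs@[6:4]=0x4 ⇒ R4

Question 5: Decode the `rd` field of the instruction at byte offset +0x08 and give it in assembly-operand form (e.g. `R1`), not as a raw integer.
R2

[08] d1 30 → 0xd130
  opcode bits[15:10]=0x34: shr/RR
  rd: (w>>7)&0x7=0x2 → R2
  rs: (w>>4)&0x7=0x3 → R3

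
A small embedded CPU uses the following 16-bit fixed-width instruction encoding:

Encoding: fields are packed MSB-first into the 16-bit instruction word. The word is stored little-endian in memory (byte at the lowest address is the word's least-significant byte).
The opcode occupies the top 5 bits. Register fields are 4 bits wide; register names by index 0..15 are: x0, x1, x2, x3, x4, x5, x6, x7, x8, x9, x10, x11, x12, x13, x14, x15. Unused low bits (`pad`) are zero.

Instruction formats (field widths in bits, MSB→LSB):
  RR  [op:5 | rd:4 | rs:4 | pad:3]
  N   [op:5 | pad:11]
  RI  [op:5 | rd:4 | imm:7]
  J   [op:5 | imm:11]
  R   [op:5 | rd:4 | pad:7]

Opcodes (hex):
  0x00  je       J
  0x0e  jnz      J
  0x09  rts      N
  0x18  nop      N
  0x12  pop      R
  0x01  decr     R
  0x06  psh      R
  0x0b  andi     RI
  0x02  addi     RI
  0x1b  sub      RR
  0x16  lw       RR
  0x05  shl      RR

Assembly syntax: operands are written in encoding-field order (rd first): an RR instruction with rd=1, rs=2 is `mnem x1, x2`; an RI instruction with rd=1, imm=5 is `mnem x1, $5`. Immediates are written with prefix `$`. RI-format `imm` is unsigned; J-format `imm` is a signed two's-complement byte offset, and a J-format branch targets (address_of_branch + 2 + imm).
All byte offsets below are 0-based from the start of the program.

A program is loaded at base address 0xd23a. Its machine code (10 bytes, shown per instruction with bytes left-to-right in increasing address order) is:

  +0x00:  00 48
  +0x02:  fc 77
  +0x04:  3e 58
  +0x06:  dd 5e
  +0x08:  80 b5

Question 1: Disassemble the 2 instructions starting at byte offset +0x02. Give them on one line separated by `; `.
@+02  little-endian(fc 77) = 0x77fc
  top 5b → 0xe → jnz [J]
  imm: (w>>0)&0x7ff=0x7fc (s11→-4) → $-4
@+04  little-endian(3e 58) = 0x583e
  top 5b → 0xb → andi [RI]
  rd: (w>>7)&0xf=0x0 → x0
  imm: (w>>0)&0x7f=0x3e → $62

jnz $-4; andi x0, $62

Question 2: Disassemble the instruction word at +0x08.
lw x11, x0

+0x08: 80 b5 ⇒ word 0xb580 (little)
  top 5b → 0x16 → lw [RR]
  rd@[10:7]=0xb ⇒ x11
  rs@[6:3]=0x0 ⇒ x0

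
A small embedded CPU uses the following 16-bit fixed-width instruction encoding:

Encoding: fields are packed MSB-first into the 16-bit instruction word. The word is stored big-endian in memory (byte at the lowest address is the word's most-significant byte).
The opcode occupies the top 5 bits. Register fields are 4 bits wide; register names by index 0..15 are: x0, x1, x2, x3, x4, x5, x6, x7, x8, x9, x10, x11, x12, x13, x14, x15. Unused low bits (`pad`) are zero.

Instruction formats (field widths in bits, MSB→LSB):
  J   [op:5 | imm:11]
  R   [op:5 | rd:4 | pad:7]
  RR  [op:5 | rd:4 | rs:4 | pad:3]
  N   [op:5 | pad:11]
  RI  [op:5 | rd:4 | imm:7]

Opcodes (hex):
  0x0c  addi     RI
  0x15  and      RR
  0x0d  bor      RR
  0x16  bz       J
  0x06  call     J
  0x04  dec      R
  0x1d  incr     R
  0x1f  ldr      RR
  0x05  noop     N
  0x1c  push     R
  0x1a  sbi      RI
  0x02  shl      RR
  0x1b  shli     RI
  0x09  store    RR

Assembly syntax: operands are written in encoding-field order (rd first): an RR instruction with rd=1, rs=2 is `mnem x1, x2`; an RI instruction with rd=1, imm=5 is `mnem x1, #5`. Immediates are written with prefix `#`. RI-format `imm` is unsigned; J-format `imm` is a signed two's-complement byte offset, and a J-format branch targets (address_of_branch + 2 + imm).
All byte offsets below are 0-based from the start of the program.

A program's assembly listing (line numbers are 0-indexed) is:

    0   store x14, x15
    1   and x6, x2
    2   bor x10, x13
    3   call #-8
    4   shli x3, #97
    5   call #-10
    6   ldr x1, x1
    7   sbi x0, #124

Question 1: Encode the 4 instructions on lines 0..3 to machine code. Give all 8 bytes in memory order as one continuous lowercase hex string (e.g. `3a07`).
4f78ab106d6837f8

0. store fields op=0x9:5|rd=14:4|rs=15:4|pad=0:3 → word 4f78h → 4f 78
1. and fields op=0x15:5|rd=6:4|rs=2:4|pad=0:3 → word ab10h → ab 10
2. bor fields op=0xd:5|rd=10:4|rs=13:4|pad=0:3 → word 6d68h → 6d 68
3. call fields op=0x6:5|imm=-8:11 → word 37f8h → 37 f8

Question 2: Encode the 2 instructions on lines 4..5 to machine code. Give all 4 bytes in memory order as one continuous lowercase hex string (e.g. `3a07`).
L4: shli op=0x1b:5|rd=3:4|imm=97:7 ⇒ 0xd9e1 ⇒ big d9 e1
L5: call op=0x6:5|imm=-10:11 ⇒ 0x37f6 ⇒ big 37 f6

d9e137f6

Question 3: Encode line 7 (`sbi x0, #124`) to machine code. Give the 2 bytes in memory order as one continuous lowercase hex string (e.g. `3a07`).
d07c

line 7 (sbi): pack op=0x1a:5|rd=0:4|imm=124:7 = 0xd07c; big→ d0 7c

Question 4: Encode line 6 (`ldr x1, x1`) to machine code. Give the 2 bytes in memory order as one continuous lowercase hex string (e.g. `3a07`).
L6: ldr op=0x1f:5|rd=1:4|rs=1:4|pad=0:3 ⇒ 0xf888 ⇒ big f8 88

f888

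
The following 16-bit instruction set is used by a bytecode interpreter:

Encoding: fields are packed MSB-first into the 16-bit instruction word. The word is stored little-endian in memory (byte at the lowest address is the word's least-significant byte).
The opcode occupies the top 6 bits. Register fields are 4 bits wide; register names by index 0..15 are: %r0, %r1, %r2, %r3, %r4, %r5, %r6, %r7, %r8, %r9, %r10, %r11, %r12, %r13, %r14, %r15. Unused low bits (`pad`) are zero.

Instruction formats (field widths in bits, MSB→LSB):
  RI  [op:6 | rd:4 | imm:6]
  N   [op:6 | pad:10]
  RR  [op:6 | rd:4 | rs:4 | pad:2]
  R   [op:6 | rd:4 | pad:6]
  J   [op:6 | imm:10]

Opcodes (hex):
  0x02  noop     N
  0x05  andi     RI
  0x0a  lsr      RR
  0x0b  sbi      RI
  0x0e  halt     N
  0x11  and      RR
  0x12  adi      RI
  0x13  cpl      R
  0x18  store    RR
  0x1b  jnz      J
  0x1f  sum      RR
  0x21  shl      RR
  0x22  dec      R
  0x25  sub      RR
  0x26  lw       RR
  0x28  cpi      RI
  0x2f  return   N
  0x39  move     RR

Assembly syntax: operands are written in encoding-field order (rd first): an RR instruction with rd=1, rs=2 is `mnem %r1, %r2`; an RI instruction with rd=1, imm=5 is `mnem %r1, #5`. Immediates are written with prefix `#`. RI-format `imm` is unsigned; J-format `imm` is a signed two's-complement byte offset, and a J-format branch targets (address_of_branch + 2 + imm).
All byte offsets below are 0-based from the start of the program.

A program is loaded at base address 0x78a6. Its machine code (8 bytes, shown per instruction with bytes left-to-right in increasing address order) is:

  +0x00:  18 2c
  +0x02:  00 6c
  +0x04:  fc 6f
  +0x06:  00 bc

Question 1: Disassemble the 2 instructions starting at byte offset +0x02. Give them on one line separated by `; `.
jnz #0; jnz #-4

[02] 00 6c → 0x6c00
  op=0x6c00>>10=0x1b ⇒ jnz (J)
  imm: (w>>0)&0x3ff=0x0 → #0
[04] fc 6f → 0x6ffc
  op=0x6ffc>>10=0x1b ⇒ jnz (J)
  imm: (w>>0)&0x3ff=0x3fc (s10→-4) → #-4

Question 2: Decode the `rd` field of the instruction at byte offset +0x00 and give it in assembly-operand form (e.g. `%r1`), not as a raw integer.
%r0

[00] 18 2c → 0x2c18
  top 6b → 0xb → sbi [RI]
  rd: (w>>6)&0xf=0x0 → %r0
  imm: (w>>0)&0x3f=0x18 → #24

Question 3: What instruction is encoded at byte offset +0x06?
return

off 0x06: read 00 bc as little → 0xbc00
  op=0xbc00>>10=0x2f ⇒ return (N)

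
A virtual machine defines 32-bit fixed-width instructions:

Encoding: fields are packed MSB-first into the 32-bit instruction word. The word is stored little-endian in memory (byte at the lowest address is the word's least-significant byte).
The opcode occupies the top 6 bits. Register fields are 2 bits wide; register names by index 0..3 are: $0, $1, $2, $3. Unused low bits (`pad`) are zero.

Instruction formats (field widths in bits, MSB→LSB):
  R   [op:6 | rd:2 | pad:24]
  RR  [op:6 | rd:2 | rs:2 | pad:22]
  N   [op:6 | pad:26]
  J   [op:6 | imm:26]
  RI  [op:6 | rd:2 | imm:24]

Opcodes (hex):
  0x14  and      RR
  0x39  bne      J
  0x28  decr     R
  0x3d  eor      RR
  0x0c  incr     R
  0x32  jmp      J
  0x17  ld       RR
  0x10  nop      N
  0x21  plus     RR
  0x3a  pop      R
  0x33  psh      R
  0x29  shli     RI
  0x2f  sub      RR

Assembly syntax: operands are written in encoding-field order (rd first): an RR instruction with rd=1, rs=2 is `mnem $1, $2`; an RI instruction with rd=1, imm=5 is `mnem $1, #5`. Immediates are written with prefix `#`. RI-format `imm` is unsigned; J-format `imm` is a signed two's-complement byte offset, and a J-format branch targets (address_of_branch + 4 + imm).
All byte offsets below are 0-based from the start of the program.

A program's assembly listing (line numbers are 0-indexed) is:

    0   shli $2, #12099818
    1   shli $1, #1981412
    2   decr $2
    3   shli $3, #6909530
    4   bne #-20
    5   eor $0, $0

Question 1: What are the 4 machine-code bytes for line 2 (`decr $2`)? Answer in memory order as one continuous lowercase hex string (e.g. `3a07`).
000000a2

2. decr fields op=0x28:6|rd=2:2|pad=0:24 → word a2000000h → 00 00 00 a2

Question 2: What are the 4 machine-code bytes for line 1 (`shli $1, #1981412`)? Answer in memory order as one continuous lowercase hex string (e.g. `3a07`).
e43b1ea5

1. shli fields op=0x29:6|rd=1:2|imm=1981412:24 → word a51e3be4h → e4 3b 1e a5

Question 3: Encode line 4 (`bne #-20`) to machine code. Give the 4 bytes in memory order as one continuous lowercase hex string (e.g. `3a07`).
L4: bne op=0x39:6|imm=-20:26 ⇒ 0xe7ffffec ⇒ little ec ff ff e7

ecffffe7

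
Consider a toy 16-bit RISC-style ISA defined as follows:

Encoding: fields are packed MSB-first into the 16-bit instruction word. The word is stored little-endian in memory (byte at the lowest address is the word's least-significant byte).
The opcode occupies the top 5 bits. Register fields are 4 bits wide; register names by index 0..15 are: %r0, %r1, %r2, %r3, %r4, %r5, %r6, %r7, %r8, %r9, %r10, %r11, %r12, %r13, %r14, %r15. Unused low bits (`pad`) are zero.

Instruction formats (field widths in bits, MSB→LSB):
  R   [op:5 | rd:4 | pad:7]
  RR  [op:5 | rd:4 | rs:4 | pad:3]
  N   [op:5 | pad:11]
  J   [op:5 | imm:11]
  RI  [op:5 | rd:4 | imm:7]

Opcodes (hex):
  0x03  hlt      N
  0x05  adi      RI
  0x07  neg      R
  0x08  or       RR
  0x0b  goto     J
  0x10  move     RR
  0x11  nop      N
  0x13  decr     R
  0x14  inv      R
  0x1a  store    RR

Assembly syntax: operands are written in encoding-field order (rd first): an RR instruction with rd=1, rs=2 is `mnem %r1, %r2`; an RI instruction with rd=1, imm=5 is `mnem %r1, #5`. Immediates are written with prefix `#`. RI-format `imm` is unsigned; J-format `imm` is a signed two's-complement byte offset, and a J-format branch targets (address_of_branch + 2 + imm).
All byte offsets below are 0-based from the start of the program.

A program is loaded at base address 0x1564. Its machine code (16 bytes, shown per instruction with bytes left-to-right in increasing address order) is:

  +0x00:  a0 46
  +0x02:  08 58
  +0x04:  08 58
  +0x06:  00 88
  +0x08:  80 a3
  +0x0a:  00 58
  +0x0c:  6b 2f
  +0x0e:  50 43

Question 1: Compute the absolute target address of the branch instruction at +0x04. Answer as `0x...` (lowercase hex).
0x1572

+0x04: 08 58 ⇒ word 0x5808 (little)
  op=0x5808>>11=0xb ⇒ goto (J)
  imm: (w>>0)&0x7ff=0x8 → #8
  target = base 0x1564 + off 0x04 + 2 + imm 8 = 0x1572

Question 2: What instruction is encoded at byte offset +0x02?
goto #8

@+02  little-endian(08 58) = 0x5808
  opcode bits[15:11]=0xb: goto/J
  imm: (w>>0)&0x7ff=0x8 → #8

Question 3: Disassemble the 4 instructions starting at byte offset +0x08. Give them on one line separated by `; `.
@+08  little-endian(80 a3) = 0xa380
  top 5b → 0x14 → inv [R]
  rd@[10:7]=0x7 ⇒ %r7
@+0a  little-endian(00 58) = 0x5800
  top 5b → 0xb → goto [J]
  imm@[10:0]=0x0 ⇒ #0
@+0c  little-endian(6b 2f) = 0x2f6b
  top 5b → 0x5 → adi [RI]
  rd@[10:7]=0xe ⇒ %r14
  imm@[6:0]=0x6b ⇒ #107
@+0e  little-endian(50 43) = 0x4350
  top 5b → 0x8 → or [RR]
  rd@[10:7]=0x6 ⇒ %r6
  rs@[6:3]=0xa ⇒ %r10

inv %r7; goto #0; adi %r14, #107; or %r6, %r10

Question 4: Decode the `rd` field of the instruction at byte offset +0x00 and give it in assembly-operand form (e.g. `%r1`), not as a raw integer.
[00] a0 46 → 0x46a0
  op=0x46a0>>11=0x8 ⇒ or (RR)
  [10:7] rd=13 = %r13
  [6:3] rs=4 = %r4

%r13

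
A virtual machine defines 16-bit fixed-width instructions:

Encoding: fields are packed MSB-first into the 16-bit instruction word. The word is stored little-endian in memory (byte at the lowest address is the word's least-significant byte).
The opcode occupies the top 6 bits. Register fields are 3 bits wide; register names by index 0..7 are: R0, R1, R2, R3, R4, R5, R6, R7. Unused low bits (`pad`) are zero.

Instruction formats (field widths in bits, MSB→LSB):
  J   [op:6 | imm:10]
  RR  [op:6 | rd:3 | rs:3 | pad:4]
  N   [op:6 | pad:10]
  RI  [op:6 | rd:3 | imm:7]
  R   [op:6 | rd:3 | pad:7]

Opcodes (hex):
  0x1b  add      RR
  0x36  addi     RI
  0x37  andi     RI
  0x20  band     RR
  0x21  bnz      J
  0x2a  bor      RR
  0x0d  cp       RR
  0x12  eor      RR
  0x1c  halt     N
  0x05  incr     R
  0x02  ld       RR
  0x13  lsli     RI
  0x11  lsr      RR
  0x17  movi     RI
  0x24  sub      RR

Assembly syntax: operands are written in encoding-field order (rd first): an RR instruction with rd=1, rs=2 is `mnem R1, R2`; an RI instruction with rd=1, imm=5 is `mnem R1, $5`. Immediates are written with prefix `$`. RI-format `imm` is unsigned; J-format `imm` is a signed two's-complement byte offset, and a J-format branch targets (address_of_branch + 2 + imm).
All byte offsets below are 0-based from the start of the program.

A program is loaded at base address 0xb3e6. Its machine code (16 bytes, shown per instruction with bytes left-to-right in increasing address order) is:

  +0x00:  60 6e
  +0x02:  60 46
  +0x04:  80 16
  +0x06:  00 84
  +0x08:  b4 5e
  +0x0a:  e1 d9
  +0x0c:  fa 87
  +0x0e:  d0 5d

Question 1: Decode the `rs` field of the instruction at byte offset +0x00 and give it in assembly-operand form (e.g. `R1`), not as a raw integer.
R6

off 0x00: read 60 6e as little → 0x6e60
  op=0x6e60>>10=0x1b ⇒ add (RR)
  rd@[9:7]=0x4 ⇒ R4
  rs@[6:4]=0x6 ⇒ R6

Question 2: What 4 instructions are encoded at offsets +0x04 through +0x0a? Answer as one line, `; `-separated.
[04] 80 16 → 0x1680
  top 6b → 0x5 → incr [R]
  rd: (w>>7)&0x7=0x5 → R5
[06] 00 84 → 0x8400
  top 6b → 0x21 → bnz [J]
  imm: (w>>0)&0x3ff=0x0 → $0
[08] b4 5e → 0x5eb4
  top 6b → 0x17 → movi [RI]
  rd: (w>>7)&0x7=0x5 → R5
  imm: (w>>0)&0x7f=0x34 → $52
[0a] e1 d9 → 0xd9e1
  top 6b → 0x36 → addi [RI]
  rd: (w>>7)&0x7=0x3 → R3
  imm: (w>>0)&0x7f=0x61 → $97

incr R5; bnz $0; movi R5, $52; addi R3, $97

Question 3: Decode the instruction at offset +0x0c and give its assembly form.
@+0c  little-endian(fa 87) = 0x87fa
  op=0x87fa>>10=0x21 ⇒ bnz (J)
  [9:0] imm=1018 (s10→-6) = $-6

bnz $-6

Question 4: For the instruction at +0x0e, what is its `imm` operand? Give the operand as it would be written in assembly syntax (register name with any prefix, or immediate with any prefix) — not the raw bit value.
+0x0e: d0 5d ⇒ word 0x5dd0 (little)
  op=0x5dd0>>10=0x17 ⇒ movi (RI)
  rd@[9:7]=0x3 ⇒ R3
  imm@[6:0]=0x50 ⇒ $80

$80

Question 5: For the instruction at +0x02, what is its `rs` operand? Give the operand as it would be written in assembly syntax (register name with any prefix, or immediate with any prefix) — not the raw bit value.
R6

[02] 60 46 → 0x4660
  opcode bits[15:10]=0x11: lsr/RR
  rd@[9:7]=0x4 ⇒ R4
  rs@[6:4]=0x6 ⇒ R6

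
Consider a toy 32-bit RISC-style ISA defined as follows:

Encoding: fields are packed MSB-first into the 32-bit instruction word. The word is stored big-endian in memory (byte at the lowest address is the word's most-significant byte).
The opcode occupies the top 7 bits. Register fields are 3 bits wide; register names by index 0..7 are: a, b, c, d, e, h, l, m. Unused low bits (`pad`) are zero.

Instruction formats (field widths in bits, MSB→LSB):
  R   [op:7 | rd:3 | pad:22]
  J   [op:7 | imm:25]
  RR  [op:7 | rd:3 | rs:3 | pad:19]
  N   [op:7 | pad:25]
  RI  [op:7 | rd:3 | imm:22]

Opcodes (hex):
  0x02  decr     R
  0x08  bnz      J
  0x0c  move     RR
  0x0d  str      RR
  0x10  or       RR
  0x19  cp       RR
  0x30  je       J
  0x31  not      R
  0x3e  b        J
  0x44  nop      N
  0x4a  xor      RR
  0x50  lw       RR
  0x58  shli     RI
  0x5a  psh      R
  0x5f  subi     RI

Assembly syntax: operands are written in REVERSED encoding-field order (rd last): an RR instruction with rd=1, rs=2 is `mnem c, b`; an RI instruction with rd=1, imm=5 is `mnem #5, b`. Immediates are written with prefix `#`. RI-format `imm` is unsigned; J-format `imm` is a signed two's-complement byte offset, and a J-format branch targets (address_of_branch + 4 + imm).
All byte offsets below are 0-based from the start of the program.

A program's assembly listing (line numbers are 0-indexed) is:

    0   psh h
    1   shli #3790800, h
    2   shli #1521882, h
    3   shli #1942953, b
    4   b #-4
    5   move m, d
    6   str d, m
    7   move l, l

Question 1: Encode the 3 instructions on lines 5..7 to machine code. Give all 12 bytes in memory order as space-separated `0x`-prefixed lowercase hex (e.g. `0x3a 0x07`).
line 5 (move): pack op=0xc:7|rd=3:3|rs=7:3|pad=0:19 = 0x18f80000; big→ 18 f8 00 00
line 6 (str): pack op=0xd:7|rd=7:3|rs=3:3|pad=0:19 = 0x1bd80000; big→ 1b d8 00 00
line 7 (move): pack op=0xc:7|rd=6:3|rs=6:3|pad=0:19 = 0x19b00000; big→ 19 b0 00 00

0x18 0xf8 0x00 0x00 0x1b 0xd8 0x00 0x00 0x19 0xb0 0x00 0x00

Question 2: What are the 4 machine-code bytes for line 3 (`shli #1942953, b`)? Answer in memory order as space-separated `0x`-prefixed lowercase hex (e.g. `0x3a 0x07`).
line 3 (shli): pack op=0x58:7|rd=1:3|imm=1942953:22 = 0xb05da5a9; big→ b0 5d a5 a9

0xb0 0x5d 0xa5 0xa9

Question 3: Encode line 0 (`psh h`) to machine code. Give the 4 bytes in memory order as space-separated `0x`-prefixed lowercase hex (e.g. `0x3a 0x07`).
0xb5 0x40 0x00 0x00

line 0 (psh): pack op=0x5a:7|rd=5:3|pad=0:22 = 0xb5400000; big→ b5 40 00 00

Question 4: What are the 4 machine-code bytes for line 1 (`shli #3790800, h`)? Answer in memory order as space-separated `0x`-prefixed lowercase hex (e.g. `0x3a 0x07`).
0xb1 0x79 0xd7 0xd0

1. shli fields op=0x58:7|rd=5:3|imm=3790800:22 → word b179d7d0h → b1 79 d7 d0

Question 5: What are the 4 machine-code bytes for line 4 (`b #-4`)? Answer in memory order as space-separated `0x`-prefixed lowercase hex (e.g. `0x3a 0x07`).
L4: b op=0x3e:7|imm=-4:25 ⇒ 0x7dfffffc ⇒ big 7d ff ff fc

0x7d 0xff 0xff 0xfc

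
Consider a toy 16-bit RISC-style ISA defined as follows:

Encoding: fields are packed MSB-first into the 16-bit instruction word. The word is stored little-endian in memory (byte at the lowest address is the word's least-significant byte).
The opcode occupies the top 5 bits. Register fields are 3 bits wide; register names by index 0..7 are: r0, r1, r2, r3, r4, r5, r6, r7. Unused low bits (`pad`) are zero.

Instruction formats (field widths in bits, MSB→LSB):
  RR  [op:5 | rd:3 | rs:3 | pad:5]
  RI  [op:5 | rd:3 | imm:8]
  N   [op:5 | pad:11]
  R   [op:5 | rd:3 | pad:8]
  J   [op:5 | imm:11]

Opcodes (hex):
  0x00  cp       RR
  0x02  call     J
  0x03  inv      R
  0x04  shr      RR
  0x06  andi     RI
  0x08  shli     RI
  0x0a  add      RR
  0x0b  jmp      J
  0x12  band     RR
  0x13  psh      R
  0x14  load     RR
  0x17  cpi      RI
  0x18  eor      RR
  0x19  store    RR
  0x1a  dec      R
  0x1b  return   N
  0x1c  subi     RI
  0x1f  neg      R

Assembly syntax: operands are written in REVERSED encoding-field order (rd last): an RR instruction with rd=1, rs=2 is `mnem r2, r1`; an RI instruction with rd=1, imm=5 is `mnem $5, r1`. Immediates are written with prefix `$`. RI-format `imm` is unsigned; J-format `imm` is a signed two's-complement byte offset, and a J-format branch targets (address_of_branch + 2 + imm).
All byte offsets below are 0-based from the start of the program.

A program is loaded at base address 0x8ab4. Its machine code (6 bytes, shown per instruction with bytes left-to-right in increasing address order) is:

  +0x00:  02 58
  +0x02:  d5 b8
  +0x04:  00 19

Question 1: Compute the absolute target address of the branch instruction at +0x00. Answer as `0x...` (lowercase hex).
@+00  little-endian(02 58) = 0x5802
  op=0x5802>>11=0xb ⇒ jmp (J)
  imm: (w>>0)&0x7ff=0x2 → $2
  target = base 0x8ab4 + off 0x00 + 2 + imm 2 = 0x8ab8

0x8ab8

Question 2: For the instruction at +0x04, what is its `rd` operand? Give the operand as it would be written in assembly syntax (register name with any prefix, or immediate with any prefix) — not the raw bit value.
@+04  little-endian(00 19) = 0x1900
  op=0x1900>>11=0x3 ⇒ inv (R)
  rd: (w>>8)&0x7=0x1 → r1

r1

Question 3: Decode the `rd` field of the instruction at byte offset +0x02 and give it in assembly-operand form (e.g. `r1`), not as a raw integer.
off 0x02: read d5 b8 as little → 0xb8d5
  op=0xb8d5>>11=0x17 ⇒ cpi (RI)
  [10:8] rd=0 = r0
  [7:0] imm=213 = $213

r0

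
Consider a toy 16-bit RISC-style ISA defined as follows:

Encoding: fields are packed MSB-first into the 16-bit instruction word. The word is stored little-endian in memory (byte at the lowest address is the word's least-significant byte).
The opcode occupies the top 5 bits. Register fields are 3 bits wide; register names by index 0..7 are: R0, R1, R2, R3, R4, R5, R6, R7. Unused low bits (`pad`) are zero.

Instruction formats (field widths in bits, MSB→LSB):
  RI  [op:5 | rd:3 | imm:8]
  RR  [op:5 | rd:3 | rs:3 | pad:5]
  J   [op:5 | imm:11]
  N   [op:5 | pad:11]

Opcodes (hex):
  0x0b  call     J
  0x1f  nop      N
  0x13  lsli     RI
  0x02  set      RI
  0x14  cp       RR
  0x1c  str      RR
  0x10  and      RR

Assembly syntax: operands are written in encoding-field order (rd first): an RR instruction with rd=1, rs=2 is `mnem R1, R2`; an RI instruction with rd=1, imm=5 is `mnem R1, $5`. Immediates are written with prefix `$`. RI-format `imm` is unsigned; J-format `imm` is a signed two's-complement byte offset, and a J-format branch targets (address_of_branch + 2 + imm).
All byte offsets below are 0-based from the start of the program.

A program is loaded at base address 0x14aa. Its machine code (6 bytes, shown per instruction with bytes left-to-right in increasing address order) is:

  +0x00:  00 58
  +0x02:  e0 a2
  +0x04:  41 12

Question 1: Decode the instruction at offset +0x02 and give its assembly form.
+0x02: e0 a2 ⇒ word 0xa2e0 (little)
  top 5b → 0x14 → cp [RR]
  [10:8] rd=2 = R2
  [7:5] rs=7 = R7

cp R2, R7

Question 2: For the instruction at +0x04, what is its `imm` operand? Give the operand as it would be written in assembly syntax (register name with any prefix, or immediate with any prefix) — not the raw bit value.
@+04  little-endian(41 12) = 0x1241
  top 5b → 0x2 → set [RI]
  [10:8] rd=2 = R2
  [7:0] imm=65 = $65

$65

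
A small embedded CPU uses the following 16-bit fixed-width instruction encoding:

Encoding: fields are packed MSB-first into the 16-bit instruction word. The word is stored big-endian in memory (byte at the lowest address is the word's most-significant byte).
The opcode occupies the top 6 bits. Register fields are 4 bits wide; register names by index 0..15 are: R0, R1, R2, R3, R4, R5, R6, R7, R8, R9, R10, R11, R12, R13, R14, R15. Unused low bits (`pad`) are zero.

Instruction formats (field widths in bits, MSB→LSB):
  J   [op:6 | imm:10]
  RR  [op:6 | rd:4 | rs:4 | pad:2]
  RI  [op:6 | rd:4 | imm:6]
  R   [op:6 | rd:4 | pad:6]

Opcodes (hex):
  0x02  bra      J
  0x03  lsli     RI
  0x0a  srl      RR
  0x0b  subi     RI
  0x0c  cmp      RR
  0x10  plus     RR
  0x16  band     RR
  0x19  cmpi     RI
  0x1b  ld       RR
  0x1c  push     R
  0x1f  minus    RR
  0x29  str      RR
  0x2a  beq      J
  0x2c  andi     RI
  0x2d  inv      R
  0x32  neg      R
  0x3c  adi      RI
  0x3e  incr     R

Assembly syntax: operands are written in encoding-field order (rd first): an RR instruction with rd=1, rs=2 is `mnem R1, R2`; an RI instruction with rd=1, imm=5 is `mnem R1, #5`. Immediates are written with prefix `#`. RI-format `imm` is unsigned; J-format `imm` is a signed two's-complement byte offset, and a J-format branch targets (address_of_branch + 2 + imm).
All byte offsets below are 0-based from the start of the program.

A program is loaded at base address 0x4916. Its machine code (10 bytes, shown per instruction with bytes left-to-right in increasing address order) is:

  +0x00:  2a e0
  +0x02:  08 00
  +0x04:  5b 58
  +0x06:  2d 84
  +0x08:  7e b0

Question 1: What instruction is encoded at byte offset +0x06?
[06] 2d 84 → 0x2d84
  op=0x2d84>>10=0xb ⇒ subi (RI)
  rd@[9:6]=0x6 ⇒ R6
  imm@[5:0]=0x4 ⇒ #4

subi R6, #4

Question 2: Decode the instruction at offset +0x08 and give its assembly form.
minus R10, R12

@+08  big-endian(7e b0) = 0x7eb0
  opcode bits[15:10]=0x1f: minus/RR
  rd: (w>>6)&0xf=0xa → R10
  rs: (w>>2)&0xf=0xc → R12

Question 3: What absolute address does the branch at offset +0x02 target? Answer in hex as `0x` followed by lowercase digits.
[02] 08 00 → 0x0800
  opcode bits[15:10]=0x2: bra/J
  imm: (w>>0)&0x3ff=0x0 → #0
  target = base 0x4916 + off 0x02 + 2 + imm 0 = 0x491a

0x491a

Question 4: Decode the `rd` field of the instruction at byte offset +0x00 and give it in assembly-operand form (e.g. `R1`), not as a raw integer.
off 0x00: read 2a e0 as big → 0x2ae0
  op=0x2ae0>>10=0xa ⇒ srl (RR)
  rd@[9:6]=0xb ⇒ R11
  rs@[5:2]=0x8 ⇒ R8

R11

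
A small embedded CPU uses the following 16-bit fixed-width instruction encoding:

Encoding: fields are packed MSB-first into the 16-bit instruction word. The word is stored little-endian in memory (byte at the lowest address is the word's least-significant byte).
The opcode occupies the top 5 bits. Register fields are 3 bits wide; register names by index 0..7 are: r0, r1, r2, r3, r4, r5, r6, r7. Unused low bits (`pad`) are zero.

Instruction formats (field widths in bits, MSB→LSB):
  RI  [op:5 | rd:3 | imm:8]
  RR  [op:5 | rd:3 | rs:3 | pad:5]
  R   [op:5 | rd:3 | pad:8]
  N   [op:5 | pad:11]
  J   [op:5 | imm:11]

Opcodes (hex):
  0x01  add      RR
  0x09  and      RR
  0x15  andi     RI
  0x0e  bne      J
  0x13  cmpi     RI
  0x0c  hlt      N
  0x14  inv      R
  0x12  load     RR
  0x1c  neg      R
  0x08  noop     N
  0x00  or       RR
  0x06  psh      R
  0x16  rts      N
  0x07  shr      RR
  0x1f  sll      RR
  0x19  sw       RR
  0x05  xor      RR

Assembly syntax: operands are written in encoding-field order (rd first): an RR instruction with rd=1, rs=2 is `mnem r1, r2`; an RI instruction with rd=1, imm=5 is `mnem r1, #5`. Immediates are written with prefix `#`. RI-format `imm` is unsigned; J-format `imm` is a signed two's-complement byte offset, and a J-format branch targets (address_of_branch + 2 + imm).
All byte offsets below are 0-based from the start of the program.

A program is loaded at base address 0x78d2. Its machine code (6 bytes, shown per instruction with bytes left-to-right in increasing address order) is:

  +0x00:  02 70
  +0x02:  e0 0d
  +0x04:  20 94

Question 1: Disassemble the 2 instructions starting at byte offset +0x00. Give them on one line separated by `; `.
bne #2; add r5, r7

+0x00: 02 70 ⇒ word 0x7002 (little)
  top 5b → 0xe → bne [J]
  imm@[10:0]=0x2 ⇒ #2
+0x02: e0 0d ⇒ word 0x0de0 (little)
  top 5b → 0x1 → add [RR]
  rd@[10:8]=0x5 ⇒ r5
  rs@[7:5]=0x7 ⇒ r7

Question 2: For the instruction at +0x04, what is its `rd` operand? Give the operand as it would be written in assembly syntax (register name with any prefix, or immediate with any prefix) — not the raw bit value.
r4

off 0x04: read 20 94 as little → 0x9420
  opcode bits[15:11]=0x12: load/RR
  rd@[10:8]=0x4 ⇒ r4
  rs@[7:5]=0x1 ⇒ r1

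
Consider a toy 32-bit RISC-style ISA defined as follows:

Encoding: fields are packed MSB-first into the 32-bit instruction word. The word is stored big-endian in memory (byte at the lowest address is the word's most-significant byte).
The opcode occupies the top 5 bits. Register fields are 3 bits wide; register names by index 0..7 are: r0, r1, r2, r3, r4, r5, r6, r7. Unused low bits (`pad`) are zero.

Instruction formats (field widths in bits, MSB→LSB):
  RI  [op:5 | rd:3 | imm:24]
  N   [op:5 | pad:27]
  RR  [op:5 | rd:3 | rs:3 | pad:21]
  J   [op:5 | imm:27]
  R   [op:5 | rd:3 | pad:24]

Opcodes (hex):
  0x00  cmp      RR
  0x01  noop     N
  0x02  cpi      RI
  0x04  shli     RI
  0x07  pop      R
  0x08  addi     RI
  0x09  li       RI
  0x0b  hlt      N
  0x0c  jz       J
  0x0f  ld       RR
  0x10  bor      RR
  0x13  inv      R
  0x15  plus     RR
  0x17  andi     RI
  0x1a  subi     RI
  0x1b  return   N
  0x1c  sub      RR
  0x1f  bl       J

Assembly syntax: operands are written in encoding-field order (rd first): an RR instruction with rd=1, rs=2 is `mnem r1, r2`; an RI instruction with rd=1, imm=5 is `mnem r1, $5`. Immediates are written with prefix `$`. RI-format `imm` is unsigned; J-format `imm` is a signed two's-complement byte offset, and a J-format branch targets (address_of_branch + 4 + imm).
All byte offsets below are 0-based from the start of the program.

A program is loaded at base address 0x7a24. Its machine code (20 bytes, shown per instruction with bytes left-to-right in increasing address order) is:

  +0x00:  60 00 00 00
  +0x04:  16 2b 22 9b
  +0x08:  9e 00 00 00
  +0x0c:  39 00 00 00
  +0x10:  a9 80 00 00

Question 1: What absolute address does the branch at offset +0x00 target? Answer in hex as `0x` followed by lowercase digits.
+0x00: 60 00 00 00 ⇒ word 0x60000000 (big)
  top 5b → 0xc → jz [J]
  [26:0] imm=0 = $0
  target = base 0x7a24 + off 0x00 + 4 + imm 0 = 0x7a28

0x7a28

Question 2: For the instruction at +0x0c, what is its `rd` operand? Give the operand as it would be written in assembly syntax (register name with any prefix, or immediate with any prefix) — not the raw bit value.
[0c] 39 00 00 00 → 0x39000000
  op=0x39000000>>27=0x7 ⇒ pop (R)
  rd@[26:24]=0x1 ⇒ r1

r1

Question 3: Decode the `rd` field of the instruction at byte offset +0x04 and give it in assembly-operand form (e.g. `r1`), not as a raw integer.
r6

[04] 16 2b 22 9b → 0x162b229b
  top 5b → 0x2 → cpi [RI]
  [26:24] rd=6 = r6
  [23:0] imm=2826907 = $2826907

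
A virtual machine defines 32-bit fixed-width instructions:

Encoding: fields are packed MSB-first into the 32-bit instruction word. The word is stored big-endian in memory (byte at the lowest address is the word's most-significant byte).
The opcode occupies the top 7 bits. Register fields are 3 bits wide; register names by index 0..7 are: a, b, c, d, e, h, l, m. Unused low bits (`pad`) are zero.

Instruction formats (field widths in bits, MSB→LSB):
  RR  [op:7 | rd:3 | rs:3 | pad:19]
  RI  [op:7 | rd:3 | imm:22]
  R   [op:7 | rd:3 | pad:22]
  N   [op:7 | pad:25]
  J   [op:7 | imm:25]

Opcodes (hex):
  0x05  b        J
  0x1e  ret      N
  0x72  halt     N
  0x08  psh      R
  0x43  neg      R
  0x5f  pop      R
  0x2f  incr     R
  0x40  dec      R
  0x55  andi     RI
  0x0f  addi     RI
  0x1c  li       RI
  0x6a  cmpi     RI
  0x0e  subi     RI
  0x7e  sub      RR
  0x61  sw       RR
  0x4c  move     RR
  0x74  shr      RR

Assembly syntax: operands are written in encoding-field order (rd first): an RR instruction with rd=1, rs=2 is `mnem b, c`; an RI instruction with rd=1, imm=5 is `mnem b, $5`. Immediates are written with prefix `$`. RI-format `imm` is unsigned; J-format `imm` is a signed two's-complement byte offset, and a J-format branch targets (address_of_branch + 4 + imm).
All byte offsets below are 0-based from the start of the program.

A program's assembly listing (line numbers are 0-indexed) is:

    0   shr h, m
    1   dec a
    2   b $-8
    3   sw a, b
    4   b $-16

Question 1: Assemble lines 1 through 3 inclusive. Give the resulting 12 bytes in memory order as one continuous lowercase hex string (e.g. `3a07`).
800000000bfffff8c2080000

1. dec fields op=0x40:7|rd=0:3|pad=0:22 → word 80000000h → 80 00 00 00
2. b fields op=0x5:7|imm=-8:25 → word 0bfffff8h → 0b ff ff f8
3. sw fields op=0x61:7|rd=0:3|rs=1:3|pad=0:19 → word c2080000h → c2 08 00 00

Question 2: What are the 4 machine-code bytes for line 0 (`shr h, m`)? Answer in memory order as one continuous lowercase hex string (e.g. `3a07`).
0. shr fields op=0x74:7|rd=5:3|rs=7:3|pad=0:19 → word e9780000h → e9 78 00 00

e9780000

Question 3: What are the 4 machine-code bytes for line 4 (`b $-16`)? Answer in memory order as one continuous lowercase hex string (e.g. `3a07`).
0bfffff0

line 4 (b): pack op=0x5:7|imm=-16:25 = 0x0bfffff0; big→ 0b ff ff f0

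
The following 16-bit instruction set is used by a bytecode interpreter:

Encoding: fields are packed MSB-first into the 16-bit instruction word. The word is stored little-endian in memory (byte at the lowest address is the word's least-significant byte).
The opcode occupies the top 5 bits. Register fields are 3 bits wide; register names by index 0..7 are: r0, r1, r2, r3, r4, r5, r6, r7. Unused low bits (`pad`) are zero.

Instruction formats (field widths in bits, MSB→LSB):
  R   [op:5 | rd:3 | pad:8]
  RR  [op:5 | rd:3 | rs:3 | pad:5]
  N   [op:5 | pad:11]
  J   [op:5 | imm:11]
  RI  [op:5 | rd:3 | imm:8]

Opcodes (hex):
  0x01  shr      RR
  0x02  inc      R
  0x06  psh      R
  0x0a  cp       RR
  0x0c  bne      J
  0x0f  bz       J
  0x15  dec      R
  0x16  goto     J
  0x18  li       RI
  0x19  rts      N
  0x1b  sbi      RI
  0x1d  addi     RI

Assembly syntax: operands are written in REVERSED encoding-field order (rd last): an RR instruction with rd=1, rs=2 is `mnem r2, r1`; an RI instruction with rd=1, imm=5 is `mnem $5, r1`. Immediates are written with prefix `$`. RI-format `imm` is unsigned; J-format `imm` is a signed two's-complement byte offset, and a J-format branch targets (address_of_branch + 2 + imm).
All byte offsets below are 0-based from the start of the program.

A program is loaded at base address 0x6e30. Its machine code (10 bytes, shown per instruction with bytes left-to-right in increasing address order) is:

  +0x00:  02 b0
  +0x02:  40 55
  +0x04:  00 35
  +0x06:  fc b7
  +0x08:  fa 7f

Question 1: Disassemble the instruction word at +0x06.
[06] fc b7 → 0xb7fc
  opcode bits[15:11]=0x16: goto/J
  [10:0] imm=2044 (s11→-4) = $-4

goto $-4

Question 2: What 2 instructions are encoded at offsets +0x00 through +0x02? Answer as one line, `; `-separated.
goto $2; cp r2, r5

+0x00: 02 b0 ⇒ word 0xb002 (little)
  op=0xb002>>11=0x16 ⇒ goto (J)
  imm: (w>>0)&0x7ff=0x2 → $2
+0x02: 40 55 ⇒ word 0x5540 (little)
  op=0x5540>>11=0xa ⇒ cp (RR)
  rd: (w>>8)&0x7=0x5 → r5
  rs: (w>>5)&0x7=0x2 → r2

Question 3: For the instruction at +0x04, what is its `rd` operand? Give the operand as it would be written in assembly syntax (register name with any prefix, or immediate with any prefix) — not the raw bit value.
off 0x04: read 00 35 as little → 0x3500
  top 5b → 0x6 → psh [R]
  rd@[10:8]=0x5 ⇒ r5

r5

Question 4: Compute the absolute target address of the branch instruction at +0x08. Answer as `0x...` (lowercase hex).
0x6e34

off 0x08: read fa 7f as little → 0x7ffa
  opcode bits[15:11]=0xf: bz/J
  imm@[10:0]=0x7fa (s11→-6) ⇒ $-6
  target = base 0x6e30 + off 0x08 + 2 + imm -6 = 0x6e34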